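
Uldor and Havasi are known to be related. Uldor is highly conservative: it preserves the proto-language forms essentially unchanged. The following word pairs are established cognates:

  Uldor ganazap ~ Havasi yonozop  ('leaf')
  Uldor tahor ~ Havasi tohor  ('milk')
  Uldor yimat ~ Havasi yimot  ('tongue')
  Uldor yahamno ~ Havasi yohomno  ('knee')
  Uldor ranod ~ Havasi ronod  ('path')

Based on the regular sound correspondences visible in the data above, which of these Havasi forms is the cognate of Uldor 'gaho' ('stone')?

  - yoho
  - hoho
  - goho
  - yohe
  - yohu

ganazap ~ yonozop — Uldor g corresponds to Havasi y word-initially before a back vowel.
ganazap ~ yonozop, tahor ~ tohor — Uldor a corresponds to Havasi o after a consonant, before a consonant other than r, m, n, p, b, f, v.
Applying these to Uldor 'gaho':
  gaho → yaho   (g→y word-initially before a back vowel)
  yaho → yoho   (a→o after a consonant, before a consonant other than r, m, n, p, b, f, v)
So the Havasi cognate is 'yoho'.

yoho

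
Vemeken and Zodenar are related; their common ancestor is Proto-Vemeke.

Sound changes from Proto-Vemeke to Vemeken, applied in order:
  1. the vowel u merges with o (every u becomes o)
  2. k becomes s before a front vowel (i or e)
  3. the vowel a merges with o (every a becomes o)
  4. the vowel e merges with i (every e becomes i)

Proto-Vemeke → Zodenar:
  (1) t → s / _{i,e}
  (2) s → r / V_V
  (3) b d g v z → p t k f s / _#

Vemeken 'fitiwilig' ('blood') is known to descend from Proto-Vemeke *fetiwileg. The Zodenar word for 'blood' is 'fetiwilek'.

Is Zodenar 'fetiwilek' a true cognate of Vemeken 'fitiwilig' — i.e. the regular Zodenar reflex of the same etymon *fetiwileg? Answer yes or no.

Derive the expected Zodenar reflex of *fetiwileg:
Zodenar: *fetiwileg
  fetiwileg → fesiwileg   [palatalisation]
  fesiwileg → feriwileg   [rhotacism]
  feriwileg → feriwilek   [final devoicing]
  giving Zodenar feriwilek.
The regular Zodenar reflex would be 'feriwilek', but the attested form is 'fetiwilek'. The correspondence is irregular, so they are not cognates (the Zodenar form has a different source).

no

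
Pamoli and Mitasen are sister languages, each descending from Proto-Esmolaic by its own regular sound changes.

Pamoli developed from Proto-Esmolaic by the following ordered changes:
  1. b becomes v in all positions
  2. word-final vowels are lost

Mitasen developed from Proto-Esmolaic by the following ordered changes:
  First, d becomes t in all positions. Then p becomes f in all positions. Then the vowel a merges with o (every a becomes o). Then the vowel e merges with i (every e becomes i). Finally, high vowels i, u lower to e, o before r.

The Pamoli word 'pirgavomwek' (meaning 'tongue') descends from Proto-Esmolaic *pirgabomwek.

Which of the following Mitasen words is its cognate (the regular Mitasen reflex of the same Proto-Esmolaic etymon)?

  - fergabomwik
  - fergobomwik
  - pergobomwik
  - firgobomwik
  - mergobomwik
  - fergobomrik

Mitasen: *pirgabomwek > firgabomwek > firgobomwek > firgobomwik > fergobomwik  (by unconditioned shift, vowel merger, vowel merger, pre-rhotic lowering)
Among the options, 'fergobomwik' alone shows every Mitasen change applied in order.

fergobomwik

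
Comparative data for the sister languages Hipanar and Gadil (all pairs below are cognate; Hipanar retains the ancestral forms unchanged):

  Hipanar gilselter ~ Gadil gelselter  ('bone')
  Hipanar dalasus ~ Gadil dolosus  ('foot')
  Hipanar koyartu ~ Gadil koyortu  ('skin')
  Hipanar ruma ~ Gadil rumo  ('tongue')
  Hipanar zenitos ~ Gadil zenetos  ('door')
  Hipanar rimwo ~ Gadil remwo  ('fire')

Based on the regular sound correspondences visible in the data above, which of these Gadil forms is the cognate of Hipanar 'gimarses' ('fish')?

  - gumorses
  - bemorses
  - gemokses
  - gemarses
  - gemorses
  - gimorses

gemorses

rimwo ~ remwo — Hipanar i corresponds to Gadil e after a consonant, before a nasal.
koyartu ~ koyortu — Hipanar a corresponds to Gadil o after a consonant, before r.
Applying these to Hipanar 'gimarses':
  gimarses → gemarses   (i→e after a consonant, before a nasal)
  gemarses → gemorses   (a→o after a consonant, before r)
So the Gadil cognate is 'gemorses'.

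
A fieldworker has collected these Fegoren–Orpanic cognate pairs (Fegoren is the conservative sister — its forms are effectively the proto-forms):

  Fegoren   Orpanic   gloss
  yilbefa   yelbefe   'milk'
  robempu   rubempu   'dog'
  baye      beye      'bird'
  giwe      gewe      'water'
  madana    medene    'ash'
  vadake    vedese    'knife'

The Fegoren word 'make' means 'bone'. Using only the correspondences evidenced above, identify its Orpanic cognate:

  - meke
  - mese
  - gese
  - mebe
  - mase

baye ~ beye, madana ~ medene — Fegoren a corresponds to Orpanic e after a consonant, before a consonant other than r, m, n, p, b, f, v.
vadake ~ vedese — Fegoren k corresponds to Orpanic s between vowels (before a front vowel).
Applying these to Fegoren 'make':
  make → meke   (a→e after a consonant, before a consonant other than r, m, n, p, b, f, v)
  meke → mese   (k→s between vowels (before a front vowel))
So the Orpanic cognate is 'mese'.

mese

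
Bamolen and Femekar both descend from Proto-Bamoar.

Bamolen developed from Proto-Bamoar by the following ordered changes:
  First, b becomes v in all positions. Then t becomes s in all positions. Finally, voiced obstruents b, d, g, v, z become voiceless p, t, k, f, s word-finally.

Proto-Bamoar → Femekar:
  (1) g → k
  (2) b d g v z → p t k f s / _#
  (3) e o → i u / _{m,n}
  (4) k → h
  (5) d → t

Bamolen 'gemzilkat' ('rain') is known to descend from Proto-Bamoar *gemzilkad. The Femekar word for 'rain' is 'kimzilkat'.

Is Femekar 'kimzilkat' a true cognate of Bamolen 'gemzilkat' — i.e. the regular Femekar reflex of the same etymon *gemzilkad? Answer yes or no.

Derive the expected Femekar reflex of *gemzilkad:
Femekar: *gemzilkad > kemzilkad > kemzilkat > kimzilkat > himzilhat  (by unconditioned shift, final devoicing, pre-nasal raising, unconditioned shift)
The regular Femekar reflex would be 'himzilhat', but the attested form is 'kimzilkat'. The correspondence is irregular, so they are not cognates (the Femekar form has a different source).

no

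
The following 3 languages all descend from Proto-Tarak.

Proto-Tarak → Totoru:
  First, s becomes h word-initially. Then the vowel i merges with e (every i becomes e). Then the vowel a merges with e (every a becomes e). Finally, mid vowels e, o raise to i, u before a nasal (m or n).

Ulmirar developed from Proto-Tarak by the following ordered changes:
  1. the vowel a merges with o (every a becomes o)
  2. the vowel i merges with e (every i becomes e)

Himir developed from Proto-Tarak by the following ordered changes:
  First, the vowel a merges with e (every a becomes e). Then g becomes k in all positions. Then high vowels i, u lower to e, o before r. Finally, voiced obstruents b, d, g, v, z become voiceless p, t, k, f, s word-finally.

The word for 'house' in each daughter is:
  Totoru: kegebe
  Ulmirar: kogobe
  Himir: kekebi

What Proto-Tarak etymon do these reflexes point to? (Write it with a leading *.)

Position 4: Totoru has e, Ulmirar has o, Himir has e. Taking the neighbouring segments as reconstructed: Totoru e could go back to *a or *e or *i; Ulmirar o could go back to *a or *o; Himir e could go back to *a or *e — the one source consistent with every daughter is *a.
Position 6: Totoru has e, Ulmirar has e, Himir has i. Himir preserves i here (none of its changes turn any other segment into i), so the proto-segment is *i.
Verify the candidate proto-form against each daughter:
Totoru: start from *kagabi.
  rule 1: no change — kagabi
  rule 2 (vowel merger): kagabi → kagabe
  rule 3 (vowel merger): kagabe → kegebe
  rule 4: no change — kegebe
  ⇒ Totoru kegebe
Ulmirar: start from *kagabi.
  rule 1 (vowel merger): kagabi → kogobi
  rule 2 (vowel merger): kogobi → kogobe
  ⇒ Ulmirar kogobe
Himir: start from *kagabi.
  rule 1 (vowel merger): kagabi → kegebi
  rule 2 (unconditioned shift): kegebi → kekebi
  rule 3: no change — kekebi
  rule 4: no change — kekebi
  ⇒ Himir kekebi
Only *kagabi yields all of Totoru kegebe, Ulmirar kogobe, Himir kekebi.

*kagabi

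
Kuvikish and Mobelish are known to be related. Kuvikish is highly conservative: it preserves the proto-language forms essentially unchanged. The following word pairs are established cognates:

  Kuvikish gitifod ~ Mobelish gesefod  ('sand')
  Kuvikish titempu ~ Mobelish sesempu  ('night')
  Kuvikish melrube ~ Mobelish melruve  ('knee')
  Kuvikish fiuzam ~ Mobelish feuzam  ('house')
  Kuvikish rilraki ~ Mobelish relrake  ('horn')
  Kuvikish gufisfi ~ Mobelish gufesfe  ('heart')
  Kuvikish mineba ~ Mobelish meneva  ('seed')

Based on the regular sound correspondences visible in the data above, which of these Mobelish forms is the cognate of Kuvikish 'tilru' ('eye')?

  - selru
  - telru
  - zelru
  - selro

titempu ~ sesempu — Kuvikish t corresponds to Mobelish s word-initially before a front vowel.
gitifod ~ gesefod, titempu ~ sesempu — Kuvikish i corresponds to Mobelish e after a consonant, before a consonant other than r, m, n, p, b, f, v.
Applying these to Kuvikish 'tilru':
  tilru → silru   (t→s word-initially before a front vowel)
  silru → selru   (i→e after a consonant, before a consonant other than r, m, n, p, b, f, v)
So the Mobelish cognate is 'selru'.

selru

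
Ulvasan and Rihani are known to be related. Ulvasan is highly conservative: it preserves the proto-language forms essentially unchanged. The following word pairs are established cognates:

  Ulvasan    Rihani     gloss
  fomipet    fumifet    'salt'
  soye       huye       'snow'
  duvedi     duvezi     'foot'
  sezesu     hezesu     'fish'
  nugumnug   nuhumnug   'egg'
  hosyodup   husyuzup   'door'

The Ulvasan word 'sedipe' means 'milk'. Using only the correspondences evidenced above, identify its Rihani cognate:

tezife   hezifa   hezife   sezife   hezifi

hezife

sezesu ~ hezesu — Ulvasan s corresponds to Rihani h word-initially before a front vowel.
duvedi ~ duvezi — Ulvasan d corresponds to Rihani z between vowels (before a front vowel).
fomipet ~ fumifet — Ulvasan p corresponds to Rihani f between vowels (before a front vowel).
Applying these to Ulvasan 'sedipe':
  sedipe → hedipe   (s→h word-initially before a front vowel)
  hedipe → hezipe   (d→z between vowels (before a front vowel))
  hezipe → hezife   (p→f between vowels (before a front vowel))
So the Rihani cognate is 'hezife'.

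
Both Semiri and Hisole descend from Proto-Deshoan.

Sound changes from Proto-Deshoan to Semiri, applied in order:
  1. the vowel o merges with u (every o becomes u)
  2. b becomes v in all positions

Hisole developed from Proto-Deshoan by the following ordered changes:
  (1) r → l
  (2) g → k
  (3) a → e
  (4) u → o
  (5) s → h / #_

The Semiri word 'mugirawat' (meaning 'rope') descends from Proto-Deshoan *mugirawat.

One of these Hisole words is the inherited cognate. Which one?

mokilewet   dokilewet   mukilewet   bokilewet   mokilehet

Hisole: *mugirawat > mugilawat > mukilawat > mukilewet > mokilewet  (by unconditioned shift, unconditioned shift, vowel merger, vowel merger)

mokilewet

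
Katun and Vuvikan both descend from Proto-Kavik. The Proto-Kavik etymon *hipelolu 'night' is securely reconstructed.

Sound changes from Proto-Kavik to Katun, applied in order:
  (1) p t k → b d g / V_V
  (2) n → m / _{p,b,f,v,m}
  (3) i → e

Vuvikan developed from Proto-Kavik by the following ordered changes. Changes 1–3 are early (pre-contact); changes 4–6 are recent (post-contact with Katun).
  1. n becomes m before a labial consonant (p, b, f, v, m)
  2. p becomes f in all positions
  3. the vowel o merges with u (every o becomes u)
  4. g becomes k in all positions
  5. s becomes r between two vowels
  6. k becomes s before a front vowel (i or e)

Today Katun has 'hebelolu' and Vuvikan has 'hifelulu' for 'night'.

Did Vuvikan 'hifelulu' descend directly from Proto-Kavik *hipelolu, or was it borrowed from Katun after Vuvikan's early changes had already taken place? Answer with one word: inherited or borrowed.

If inherited, *hipelolu would pass through all of Vuvikan's changes:
Vuvikan: start from *hipelolu.
  rule 1: no change — hipelolu
  rule 2 (unconditioned shift): hipelolu → hifelolu
  rule 3 (vowel merger): hifelolu → hifelulu
  rule 4: no change — hifelulu
  rule 5: no change — hifelulu
  rule 6: no change — hifelulu
  ⇒ Vuvikan hifelulu
If borrowed from Katun 'hebelolu' after the early changes, it would undergo only the recent ones:
  rule 4 (unconditioned shift): no change (hebelolu)
  rule 5 (rhotacism): no change (hebelolu)
  rule 6 (palatalisation): no change (hebelolu)
  ⇒ as a loan: hebelolu
Vuvikan 'hifelulu' matches the inherited outcome exactly, so it is an inherited cognate, not a loan.

inherited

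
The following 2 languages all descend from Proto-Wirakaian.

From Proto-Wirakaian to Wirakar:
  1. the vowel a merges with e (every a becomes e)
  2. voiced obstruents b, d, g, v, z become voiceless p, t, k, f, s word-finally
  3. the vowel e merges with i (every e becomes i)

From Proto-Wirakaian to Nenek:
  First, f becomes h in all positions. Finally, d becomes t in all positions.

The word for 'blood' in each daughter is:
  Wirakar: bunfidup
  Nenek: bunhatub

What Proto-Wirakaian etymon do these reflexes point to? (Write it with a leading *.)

*bunfadub

Position 4: Wirakar has f, Nenek has h. Taking the neighbouring segments as reconstructed: Wirakar f can only go back to *f; Nenek h could go back to *f or *h — the one source consistent with every daughter is *f.
Position 6: Wirakar has d, Nenek has t. Wirakar preserves d here (none of its changes turn any other segment into d), so the proto-segment is *d.
Position 8: Wirakar has p, Nenek has b. Nenek preserves b here (none of its changes turn any other segment into b), so the proto-segment is *b.
Continuing position by position gives *bunfadub; check it forward:
Wirakar: *bunfadub
  bunfadub → bunfedub   [vowel merger]
  bunfedub → bunfedup   [final devoicing]
  bunfedup → bunfidup   [vowel merger]
  giving Wirakar bunfidup.
Nenek: start from *bunfadub.
  rule 1 (unconditioned shift): bunfadub → bunhadub
  rule 2 (unconditioned shift): bunhadub → bunhatub
  ⇒ Nenek bunhatub
No other proto-form is consistent with every reflex, so the reconstruction is *bunfadub.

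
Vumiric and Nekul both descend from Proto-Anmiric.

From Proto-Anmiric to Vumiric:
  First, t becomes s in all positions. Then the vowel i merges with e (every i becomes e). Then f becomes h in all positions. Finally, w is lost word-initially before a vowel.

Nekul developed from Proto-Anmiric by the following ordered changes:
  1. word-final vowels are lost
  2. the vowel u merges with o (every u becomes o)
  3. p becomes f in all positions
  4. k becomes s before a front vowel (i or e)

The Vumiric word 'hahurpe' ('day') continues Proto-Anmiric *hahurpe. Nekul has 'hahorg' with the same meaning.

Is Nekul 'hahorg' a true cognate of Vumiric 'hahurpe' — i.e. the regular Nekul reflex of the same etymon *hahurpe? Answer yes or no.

no

Derive the expected Nekul reflex of *hahurpe:
Nekul: start from *hahurpe.
  rule 1 (apocope): hahurpe → hahurp
  rule 2 (vowel merger): hahurp → hahorp
  rule 3 (unconditioned shift): hahorp → hahorf
  rule 4: no change — hahorf
  ⇒ Nekul hahorf
The regular Nekul reflex would be 'hahorf', but the attested form is 'hahorg'. The correspondence is irregular, so they are not cognates (the Nekul form has a different source).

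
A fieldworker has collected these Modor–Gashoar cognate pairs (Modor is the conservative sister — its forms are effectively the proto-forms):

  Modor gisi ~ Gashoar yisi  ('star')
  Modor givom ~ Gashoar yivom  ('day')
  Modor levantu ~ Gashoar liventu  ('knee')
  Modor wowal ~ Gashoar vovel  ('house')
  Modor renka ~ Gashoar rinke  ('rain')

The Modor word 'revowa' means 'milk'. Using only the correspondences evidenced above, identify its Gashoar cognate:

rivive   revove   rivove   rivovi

rivove

levantu ~ liventu — Modor e corresponds to Gashoar i after a consonant, before a labial obstruent.
wowal ~ vovel — Modor w corresponds to Gashoar v between vowels (before a back vowel).
renka ~ rinke — Modor a corresponds to Gashoar e word-finally.
Applying these to Modor 'revowa':
  revowa → rivowa   (e→i after a consonant, before a labial obstruent)
  rivowa → rivova   (w→v between vowels (before a back vowel))
  rivova → rivove   (a→e word-finally)
So the Gashoar cognate is 'rivove'.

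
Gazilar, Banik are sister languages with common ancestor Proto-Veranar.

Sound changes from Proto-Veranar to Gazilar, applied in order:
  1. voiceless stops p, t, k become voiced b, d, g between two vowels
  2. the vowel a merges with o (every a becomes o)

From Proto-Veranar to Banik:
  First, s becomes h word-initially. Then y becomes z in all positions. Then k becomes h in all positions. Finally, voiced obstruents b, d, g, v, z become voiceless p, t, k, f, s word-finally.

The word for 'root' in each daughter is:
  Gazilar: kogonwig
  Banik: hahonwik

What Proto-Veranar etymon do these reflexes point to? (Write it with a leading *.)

Position 8: Gazilar has g, Banik has k. In Banik, k can only continue *g, so the proto-segment is *g.
Position 2: Gazilar has o, Banik has a. Banik preserves a here (none of its changes turn any other segment into a), so the proto-segment is *a.
This points to *kakonwig. Verify forward in each daughter:
Gazilar: start from *kakonwig.
  rule 1 (intervocalic voicing): kakonwig → kagonwig
  rule 2 (vowel merger): kagonwig → kogonwig
  ⇒ Gazilar kogonwig
Banik: *kakonwig > hahonwig > hahonwik  (by unconditioned shift, final devoicing)
*kakonwig is the unique common source.

*kakonwig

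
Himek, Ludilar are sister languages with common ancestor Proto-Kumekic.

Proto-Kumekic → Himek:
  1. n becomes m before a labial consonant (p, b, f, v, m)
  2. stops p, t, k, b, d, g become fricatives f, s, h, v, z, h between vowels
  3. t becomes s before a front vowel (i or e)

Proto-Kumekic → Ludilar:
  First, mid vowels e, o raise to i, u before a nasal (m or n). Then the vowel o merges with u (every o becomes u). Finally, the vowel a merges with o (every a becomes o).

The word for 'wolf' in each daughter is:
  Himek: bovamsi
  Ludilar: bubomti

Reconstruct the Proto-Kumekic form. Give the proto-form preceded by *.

Position 2: Himek has o, Ludilar has u. Himek preserves o here (none of its changes turn any other segment into o), so the proto-segment is *o.
Position 4: Himek has a, Ludilar has o. Himek preserves a here (none of its changes turn any other segment into a), so the proto-segment is *a.
Position 3: Himek has v, Ludilar has b. Ludilar preserves b here (none of its changes turn any other segment into b), so the proto-segment is *b.
Verify the candidate proto-form against each daughter:
Himek: *bobamti
  bobamti (rule 1 does not apply)
  bobamti → bovamti   [intervocalic lenition]
  bovamti → bovamsi   [palatalisation]
  giving Himek bovamsi.
Ludilar: *bobamti > bubamti > bubomti  (by vowel merger, vowel merger)
Only *bobamti yields all of Himek bovamsi, Ludilar bubomti.

*bobamti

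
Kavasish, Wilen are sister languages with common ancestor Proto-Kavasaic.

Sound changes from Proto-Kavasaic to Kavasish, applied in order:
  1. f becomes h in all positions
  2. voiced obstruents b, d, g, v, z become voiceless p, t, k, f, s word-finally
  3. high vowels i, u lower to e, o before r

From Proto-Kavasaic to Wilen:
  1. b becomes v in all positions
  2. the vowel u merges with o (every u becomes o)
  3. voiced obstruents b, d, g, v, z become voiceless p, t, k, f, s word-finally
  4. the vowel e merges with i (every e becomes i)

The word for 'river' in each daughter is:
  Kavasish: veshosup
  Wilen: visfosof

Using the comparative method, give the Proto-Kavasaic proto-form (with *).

Position 2: Kavasish has e, Wilen has i. Taking the neighbouring segments as reconstructed: Kavasish e can only go back to *e; Wilen i could go back to *e or *i — the one source consistent with every daughter is *e.
Position 7: Kavasish has u, Wilen has o. Kavasish preserves u here (none of its changes turn any other segment into u), so the proto-segment is *u.
This points to *vesfosub. Verify forward in each daughter:
Kavasish: *vesfosub > veshosub > veshosup  (by unconditioned shift, final devoicing)
Wilen: *vesfosub > vesfosuv > vesfosov > vesfosof > visfosof  (by unconditioned shift, vowel merger, final devoicing, vowel merger)
Only *vesfosub yields all of Kavasish veshosup, Wilen visfosof.

*vesfosub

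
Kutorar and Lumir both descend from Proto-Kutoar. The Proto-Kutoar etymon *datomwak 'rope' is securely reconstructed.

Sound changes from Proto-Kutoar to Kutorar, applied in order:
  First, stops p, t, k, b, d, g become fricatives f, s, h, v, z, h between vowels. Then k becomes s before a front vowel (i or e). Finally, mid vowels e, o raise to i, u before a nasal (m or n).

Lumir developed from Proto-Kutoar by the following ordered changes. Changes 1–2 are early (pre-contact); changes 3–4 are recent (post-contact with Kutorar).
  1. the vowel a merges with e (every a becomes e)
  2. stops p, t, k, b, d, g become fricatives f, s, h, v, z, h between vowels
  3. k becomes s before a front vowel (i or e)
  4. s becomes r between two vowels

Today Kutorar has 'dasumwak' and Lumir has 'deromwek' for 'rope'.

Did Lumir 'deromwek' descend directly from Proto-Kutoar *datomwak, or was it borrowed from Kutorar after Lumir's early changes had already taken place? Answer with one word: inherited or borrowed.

inherited

If inherited, *datomwak would pass through all of Lumir's changes:
Lumir: start from *datomwak.
  rule 1 (vowel merger): datomwak → detomwek
  rule 2 (intervocalic lenition): detomwek → desomwek
  rule 3: no change — desomwek
  rule 4 (rhotacism): desomwek → deromwek
  ⇒ Lumir deromwek
If borrowed from Kutorar 'dasumwak' after the early changes, it would undergo only the recent ones:
  rule 3 (palatalisation): no change (dasumwak)
  rule 4 (rhotacism): dasumwak → darumwak
  ⇒ as a loan: darumwak
Lumir 'deromwek' matches the inherited outcome exactly, so it is an inherited cognate, not a loan.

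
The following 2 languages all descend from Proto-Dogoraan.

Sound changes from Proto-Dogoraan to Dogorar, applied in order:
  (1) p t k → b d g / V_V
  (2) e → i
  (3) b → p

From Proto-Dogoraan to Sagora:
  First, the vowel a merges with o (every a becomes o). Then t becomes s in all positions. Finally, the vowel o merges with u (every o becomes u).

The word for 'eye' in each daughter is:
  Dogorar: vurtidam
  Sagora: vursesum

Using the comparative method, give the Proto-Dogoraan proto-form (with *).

*vurtetam

Position 6: Dogorar has d, Sagora has s. Taking the neighbouring segments as reconstructed: Dogorar d could go back to *t or *d; Sagora s could go back to *t or *s — the one source consistent with every daughter is *t.
Position 4: Dogorar has t, Sagora has s. Dogorar preserves t here (none of its changes turn any other segment into t), so the proto-segment is *t.
Continuing position by position gives *vurtetam; check it forward:
Dogorar: *vurtetam
  vurtetam → vurtedam   [intervocalic voicing]
  vurtedam → vurtidam   [vowel merger]
  vurtidam (rule 3 does not apply)
  giving Dogorar vurtidam.
Sagora: *vurtetam > vurtetom > vursesom > vursesum  (by vowel merger, unconditioned shift, vowel merger)
No other proto-form is consistent with every reflex, so the reconstruction is *vurtetam.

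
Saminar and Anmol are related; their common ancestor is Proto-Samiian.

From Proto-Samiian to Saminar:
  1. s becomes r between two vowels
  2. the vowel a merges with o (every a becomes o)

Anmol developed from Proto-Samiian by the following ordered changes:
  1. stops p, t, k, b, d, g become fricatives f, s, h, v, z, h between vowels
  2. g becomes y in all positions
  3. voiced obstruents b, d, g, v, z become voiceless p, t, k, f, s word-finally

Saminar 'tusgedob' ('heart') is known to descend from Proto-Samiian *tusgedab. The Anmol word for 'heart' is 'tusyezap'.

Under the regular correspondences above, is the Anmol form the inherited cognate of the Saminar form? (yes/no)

yes

Derive the expected Anmol reflex of *tusgedab:
Anmol: start from *tusgedab.
  rule 1 (intervocalic lenition): tusgedab → tusgezab
  rule 2 (unconditioned shift): tusgezab → tusyezab
  rule 3 (final devoicing): tusyezab → tusyezap
  ⇒ Anmol tusyezap
Anmol 'tusyezap' matches the regular reflex exactly, so the pair is cognate.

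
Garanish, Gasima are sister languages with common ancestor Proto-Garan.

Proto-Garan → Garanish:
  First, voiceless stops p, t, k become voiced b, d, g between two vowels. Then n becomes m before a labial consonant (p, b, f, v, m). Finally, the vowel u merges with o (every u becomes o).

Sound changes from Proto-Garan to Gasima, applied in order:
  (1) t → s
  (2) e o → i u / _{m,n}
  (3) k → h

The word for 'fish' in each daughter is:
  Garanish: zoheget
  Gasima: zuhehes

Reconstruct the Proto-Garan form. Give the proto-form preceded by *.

Position 7: Garanish has t, Gasima has s. Garanish preserves t here (none of its changes turn any other segment into t), so the proto-segment is *t.
Position 2: Garanish has o, Gasima has u. Taking the neighbouring segments as reconstructed: Garanish o could go back to *o or *u; Gasima u can only go back to *u — the one source consistent with every daughter is *u.
Verify the candidate proto-form against each daughter:
Garanish: *zuheket
  zuheket → zuheget   [intervocalic voicing]
  zuheget (rule 2 does not apply)
  zuheget → zoheget   [vowel merger]
  giving Garanish zoheget.
Gasima: *zuheket > zuhekes > zuhehes  (by unconditioned shift, unconditioned shift)
No other proto-form is consistent with every reflex, so the reconstruction is *zuheket.

*zuheket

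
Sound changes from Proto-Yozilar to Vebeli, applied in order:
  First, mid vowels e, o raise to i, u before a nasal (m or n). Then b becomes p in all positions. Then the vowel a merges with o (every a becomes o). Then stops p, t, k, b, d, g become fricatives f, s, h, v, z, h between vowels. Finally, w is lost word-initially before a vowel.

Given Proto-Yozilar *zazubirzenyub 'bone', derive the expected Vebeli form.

zozufirzinyup

Vebeli: start from *zazubirzenyub.
  rule 1 (pre-nasal raising): zazubirzenyub → zazubirzinyub
  rule 2 (unconditioned shift): zazubirzinyub → zazupirzinyup
  rule 3 (vowel merger): zazupirzinyup → zozupirzinyup
  rule 4 (intervocalic lenition): zozupirzinyup → zozufirzinyup
  rule 5: no change — zozufirzinyup
  ⇒ Vebeli zozufirzinyup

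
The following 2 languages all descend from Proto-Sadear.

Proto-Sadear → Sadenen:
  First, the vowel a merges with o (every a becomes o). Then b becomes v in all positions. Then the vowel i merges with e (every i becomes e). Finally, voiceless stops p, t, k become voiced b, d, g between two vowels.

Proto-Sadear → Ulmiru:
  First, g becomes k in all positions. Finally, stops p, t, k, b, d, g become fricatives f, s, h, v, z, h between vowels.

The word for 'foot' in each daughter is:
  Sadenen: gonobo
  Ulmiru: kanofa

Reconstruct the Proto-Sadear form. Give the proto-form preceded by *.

*ganopa

Position 5: Sadenen has b, Ulmiru has f. In Sadenen, b can only continue *p, so the proto-segment is *p.
Position 2: Sadenen has o, Ulmiru has a. Ulmiru preserves a here (none of its changes turn any other segment into a), so the proto-segment is *a.
This points to *ganopa. Verify forward in each daughter:
Sadenen: *ganopa
  ganopa → gonopo   [vowel merger]
  gonopo (rule 2 does not apply)
  gonopo (rule 3 does not apply)
  gonopo → gonobo   [intervocalic voicing]
  giving Sadenen gonobo.
Ulmiru: start from *ganopa.
  rule 1 (unconditioned shift): ganopa → kanopa
  rule 2 (intervocalic lenition): kanopa → kanofa
  ⇒ Ulmiru kanofa
No other proto-form is consistent with every reflex, so the reconstruction is *ganopa.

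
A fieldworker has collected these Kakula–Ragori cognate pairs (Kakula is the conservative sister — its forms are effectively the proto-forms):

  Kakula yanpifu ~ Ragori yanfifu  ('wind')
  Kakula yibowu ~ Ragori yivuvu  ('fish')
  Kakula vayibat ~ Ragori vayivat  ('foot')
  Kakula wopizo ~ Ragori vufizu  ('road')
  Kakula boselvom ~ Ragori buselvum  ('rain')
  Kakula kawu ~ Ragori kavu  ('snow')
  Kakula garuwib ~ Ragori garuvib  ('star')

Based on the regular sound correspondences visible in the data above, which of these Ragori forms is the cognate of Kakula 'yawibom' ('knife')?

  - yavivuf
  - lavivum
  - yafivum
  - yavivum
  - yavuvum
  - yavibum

yavivum

garuwib ~ garuvib — Kakula w corresponds to Ragori v between vowels (before a front vowel).
yibowu ~ yivuvu — Kakula b corresponds to Ragori v between vowels (before a back vowel).
boselvom ~ buselvum — Kakula o corresponds to Ragori u after a consonant, before a nasal.
Applying these to Kakula 'yawibom':
  yawibom → yavibom   (w→v between vowels (before a front vowel))
  yavibom → yavivom   (b→v between vowels (before a back vowel))
  yavivom → yavivum   (o→u after a consonant, before a nasal)
So the Ragori cognate is 'yavivum'.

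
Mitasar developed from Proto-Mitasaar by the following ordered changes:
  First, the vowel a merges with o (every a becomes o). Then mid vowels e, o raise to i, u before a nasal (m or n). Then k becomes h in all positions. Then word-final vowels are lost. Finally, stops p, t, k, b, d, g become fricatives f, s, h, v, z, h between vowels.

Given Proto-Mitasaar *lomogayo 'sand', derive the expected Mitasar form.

Mitasar: *lomogayo
  lomogayo → lomogoyo   [vowel merger]
  lomogoyo → lumogoyo   [pre-nasal raising]
  lumogoyo (rule 3 does not apply)
  lumogoyo → lumogoy   [apocope]
  lumogoy → lumohoy   [intervocalic lenition]
  giving Mitasar lumohoy.

lumohoy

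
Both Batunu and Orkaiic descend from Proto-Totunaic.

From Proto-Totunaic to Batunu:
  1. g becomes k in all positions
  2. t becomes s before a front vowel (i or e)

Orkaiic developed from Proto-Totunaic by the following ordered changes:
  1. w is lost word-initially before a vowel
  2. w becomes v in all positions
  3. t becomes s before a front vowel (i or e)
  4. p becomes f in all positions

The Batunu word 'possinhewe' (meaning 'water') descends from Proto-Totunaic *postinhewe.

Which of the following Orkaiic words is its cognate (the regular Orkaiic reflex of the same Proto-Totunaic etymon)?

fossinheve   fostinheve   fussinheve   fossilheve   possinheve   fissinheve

Orkaiic: start from *postinhewe.
  rule 1: no change — postinhewe
  rule 2 (unconditioned shift): postinhewe → postinheve
  rule 3 (palatalisation): postinheve → possinheve
  rule 4 (unconditioned shift): possinheve → fossinheve
  ⇒ Orkaiic fossinheve
Among the options, 'fossinheve' alone shows every Orkaiic change applied in order.

fossinheve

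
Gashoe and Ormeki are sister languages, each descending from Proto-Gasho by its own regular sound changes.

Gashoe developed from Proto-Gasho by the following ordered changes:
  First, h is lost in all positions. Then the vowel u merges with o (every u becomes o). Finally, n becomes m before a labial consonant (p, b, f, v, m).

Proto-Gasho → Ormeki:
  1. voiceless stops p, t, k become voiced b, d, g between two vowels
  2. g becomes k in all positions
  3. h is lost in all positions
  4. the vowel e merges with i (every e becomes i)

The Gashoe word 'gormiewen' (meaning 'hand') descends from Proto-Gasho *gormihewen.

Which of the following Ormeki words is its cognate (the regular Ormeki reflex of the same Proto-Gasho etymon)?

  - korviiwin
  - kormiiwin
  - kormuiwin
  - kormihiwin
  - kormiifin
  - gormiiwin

Ormeki: *gormihewen
  gormihewen (rule 1 does not apply)
  gormihewen → kormihewen   [unconditioned shift]
  kormihewen → kormiewen   [h-loss]
  kormiewen → kormiiwin   [vowel merger]
  giving Ormeki kormiiwin.
The other candidates each miss or misapply at least one Ormeki change.

kormiiwin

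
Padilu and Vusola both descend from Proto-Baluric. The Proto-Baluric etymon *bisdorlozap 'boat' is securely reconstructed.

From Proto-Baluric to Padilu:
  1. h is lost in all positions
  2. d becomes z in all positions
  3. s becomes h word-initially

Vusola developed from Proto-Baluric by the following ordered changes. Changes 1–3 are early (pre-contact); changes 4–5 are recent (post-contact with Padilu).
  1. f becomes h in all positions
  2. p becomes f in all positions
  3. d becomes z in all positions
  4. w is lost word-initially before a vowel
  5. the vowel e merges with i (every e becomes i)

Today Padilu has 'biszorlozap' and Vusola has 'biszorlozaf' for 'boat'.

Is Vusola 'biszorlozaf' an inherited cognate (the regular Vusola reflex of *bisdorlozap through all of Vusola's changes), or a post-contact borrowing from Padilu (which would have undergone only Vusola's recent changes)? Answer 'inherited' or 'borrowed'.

If inherited, *bisdorlozap would pass through all of Vusola's changes:
Vusola: *bisdorlozap > bisdorlozaf > biszorlozaf  (by unconditioned shift, unconditioned shift)
If borrowed from Padilu 'biszorlozap' after the early changes, it would undergo only the recent ones:
  rule 4 (glide loss): no change (biszorlozap)
  rule 5 (vowel merger): no change (biszorlozap)
  ⇒ as a loan: biszorlozap
Vusola 'biszorlozaf' matches the inherited outcome exactly, so it is an inherited cognate, not a loan.

inherited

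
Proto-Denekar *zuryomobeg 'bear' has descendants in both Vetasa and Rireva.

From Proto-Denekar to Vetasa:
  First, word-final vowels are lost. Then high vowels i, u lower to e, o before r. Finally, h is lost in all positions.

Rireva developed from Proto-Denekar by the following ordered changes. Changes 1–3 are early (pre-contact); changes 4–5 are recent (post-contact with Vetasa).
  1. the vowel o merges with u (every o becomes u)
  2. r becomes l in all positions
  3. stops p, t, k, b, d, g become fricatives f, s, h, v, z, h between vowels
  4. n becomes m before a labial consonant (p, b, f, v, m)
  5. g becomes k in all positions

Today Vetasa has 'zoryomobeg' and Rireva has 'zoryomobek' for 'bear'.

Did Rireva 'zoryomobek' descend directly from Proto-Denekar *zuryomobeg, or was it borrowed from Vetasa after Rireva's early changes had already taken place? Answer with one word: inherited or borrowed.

If inherited, *zuryomobeg would pass through all of Rireva's changes:
Rireva: start from *zuryomobeg.
  rule 1 (vowel merger): zuryomobeg → zuryumubeg
  rule 2 (unconditioned shift): zuryumubeg → zulyumubeg
  rule 3 (intervocalic lenition): zulyumubeg → zulyumuveg
  rule 4: no change — zulyumuveg
  rule 5 (unconditioned shift): zulyumuveg → zulyumuvek
  ⇒ Rireva zulyumuvek
If borrowed from Vetasa 'zoryomobeg' after the early changes, it would undergo only the recent ones:
  rule 4 (nasal place assimilation): no change (zoryomobeg)
  rule 5 (unconditioned shift): zoryomobeg → zoryomobek
  ⇒ as a loan: zoryomobek
Rireva 'zoryomobek' matches the loan outcome 'zoryomobek', not the inherited 'zulyumuvek' — it skipped the early Rireva changes, so it was borrowed from Vetasa.

borrowed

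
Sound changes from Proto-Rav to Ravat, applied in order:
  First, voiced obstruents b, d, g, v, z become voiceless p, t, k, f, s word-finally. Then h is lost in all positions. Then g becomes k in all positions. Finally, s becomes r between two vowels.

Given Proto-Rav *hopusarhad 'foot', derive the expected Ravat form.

opurarat

Ravat: start from *hopusarhad.
  rule 1 (final devoicing): hopusarhad → hopusarhat
  rule 2 (h-loss): hopusarhat → opusarat
  rule 3: no change — opusarat
  rule 4 (rhotacism): opusarat → opurarat
  ⇒ Ravat opurarat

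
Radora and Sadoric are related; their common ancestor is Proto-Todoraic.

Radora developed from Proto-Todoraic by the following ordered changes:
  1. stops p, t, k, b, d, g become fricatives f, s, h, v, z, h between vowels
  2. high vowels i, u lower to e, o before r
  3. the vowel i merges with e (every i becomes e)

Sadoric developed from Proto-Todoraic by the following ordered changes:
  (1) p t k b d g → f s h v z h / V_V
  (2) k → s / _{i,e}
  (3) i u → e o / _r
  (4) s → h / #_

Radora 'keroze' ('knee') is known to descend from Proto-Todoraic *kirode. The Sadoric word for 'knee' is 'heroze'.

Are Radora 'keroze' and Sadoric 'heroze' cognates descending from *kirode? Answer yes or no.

yes

Derive the expected Sadoric reflex of *kirode:
Sadoric: *kirode > kiroze > siroze > seroze > heroze  (by intervocalic lenition, palatalisation, pre-rhotic lowering, debuccalisation)
Sadoric 'heroze' matches the regular reflex exactly, so the pair is cognate.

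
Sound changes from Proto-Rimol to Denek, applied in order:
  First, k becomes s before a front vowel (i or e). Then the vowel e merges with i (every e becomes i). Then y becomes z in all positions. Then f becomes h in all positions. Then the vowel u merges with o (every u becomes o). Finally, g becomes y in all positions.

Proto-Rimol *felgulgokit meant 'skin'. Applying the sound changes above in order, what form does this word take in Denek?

hilyolyosit

Denek: *felgulgokit
  felgulgokit → felgulgosit   [palatalisation]
  felgulgosit → filgulgosit   [vowel merger]
  filgulgosit (rule 3 does not apply)
  filgulgosit → hilgulgosit   [unconditioned shift]
  hilgulgosit → hilgolgosit   [vowel merger]
  hilgolgosit → hilyolyosit   [unconditioned shift]
  giving Denek hilyolyosit.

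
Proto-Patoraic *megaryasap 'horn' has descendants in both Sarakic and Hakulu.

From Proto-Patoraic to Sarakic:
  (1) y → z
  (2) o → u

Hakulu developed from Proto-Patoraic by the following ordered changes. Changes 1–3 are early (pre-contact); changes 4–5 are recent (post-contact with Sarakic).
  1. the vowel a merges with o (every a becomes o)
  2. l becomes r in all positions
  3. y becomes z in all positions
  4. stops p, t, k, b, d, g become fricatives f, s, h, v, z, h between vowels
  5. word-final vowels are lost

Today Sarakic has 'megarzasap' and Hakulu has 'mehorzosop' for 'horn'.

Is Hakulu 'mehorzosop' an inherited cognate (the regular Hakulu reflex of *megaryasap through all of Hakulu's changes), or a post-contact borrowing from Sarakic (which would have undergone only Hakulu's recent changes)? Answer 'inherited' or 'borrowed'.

inherited

If inherited, *megaryasap would pass through all of Hakulu's changes:
Hakulu: *megaryasap > megoryosop > megorzosop > mehorzosop  (by vowel merger, unconditioned shift, intervocalic lenition)
If borrowed from Sarakic 'megarzasap' after the early changes, it would undergo only the recent ones:
  rule 4 (intervocalic lenition): megarzasap → meharzasap
  rule 5 (apocope): no change (meharzasap)
  ⇒ as a loan: meharzasap
Hakulu 'mehorzosop' matches the inherited outcome exactly, so it is an inherited cognate, not a loan.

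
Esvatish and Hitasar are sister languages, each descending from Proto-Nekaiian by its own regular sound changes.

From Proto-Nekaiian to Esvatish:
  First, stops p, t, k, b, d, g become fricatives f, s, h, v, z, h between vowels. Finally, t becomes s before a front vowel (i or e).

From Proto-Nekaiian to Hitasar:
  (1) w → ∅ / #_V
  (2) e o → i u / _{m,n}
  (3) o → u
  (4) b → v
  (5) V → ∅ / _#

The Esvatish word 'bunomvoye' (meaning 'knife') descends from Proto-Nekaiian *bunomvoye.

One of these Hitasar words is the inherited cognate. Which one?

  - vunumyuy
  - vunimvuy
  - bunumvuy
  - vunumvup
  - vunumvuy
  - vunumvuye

Hitasar: *bunomvoye
  bunomvoye (rule 1 does not apply)
  bunomvoye → bunumvoye   [pre-nasal raising]
  bunumvoye → bunumvuye   [vowel merger]
  bunumvuye → vunumvuye   [unconditioned shift]
  vunumvuye → vunumvuy   [apocope]
  giving Hitasar vunumvuy.
The other candidates each miss or misapply at least one Hitasar change.

vunumvuy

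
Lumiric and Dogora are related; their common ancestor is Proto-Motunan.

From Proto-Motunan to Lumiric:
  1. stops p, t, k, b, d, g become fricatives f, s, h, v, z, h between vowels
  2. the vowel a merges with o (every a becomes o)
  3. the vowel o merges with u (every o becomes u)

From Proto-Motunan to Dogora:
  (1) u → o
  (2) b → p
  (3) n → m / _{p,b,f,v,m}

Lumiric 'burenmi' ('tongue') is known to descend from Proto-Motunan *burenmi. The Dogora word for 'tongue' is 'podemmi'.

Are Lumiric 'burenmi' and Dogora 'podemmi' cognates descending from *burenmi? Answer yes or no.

no

Derive the expected Dogora reflex of *burenmi:
Dogora: *burenmi > borenmi > porenmi > poremmi  (by vowel merger, unconditioned shift, nasal place assimilation)
The regular Dogora reflex would be 'poremmi', but the attested form is 'podemmi'. The correspondence is irregular, so they are not cognates (the Dogora form has a different source).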